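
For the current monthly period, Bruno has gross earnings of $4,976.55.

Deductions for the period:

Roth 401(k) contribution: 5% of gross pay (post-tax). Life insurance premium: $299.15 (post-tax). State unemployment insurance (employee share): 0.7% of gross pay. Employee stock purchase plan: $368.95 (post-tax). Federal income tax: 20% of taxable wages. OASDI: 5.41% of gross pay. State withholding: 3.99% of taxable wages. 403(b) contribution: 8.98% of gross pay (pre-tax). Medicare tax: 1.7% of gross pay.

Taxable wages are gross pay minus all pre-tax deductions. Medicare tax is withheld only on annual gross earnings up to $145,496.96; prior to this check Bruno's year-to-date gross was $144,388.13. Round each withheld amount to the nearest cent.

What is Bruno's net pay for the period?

$2,203.15

403(b) contribution: $4,976.55 × 0.0898 = $446.89
Taxable wages = $4,976.55 − $446.89 = $4,529.66
Federal income tax: $4,529.66 × 0.2 = $905.93
State withholding: $4,529.66 × 0.0399 = $180.73
Medicare tax: only $145,496.96 − $144,388.13 = $1,108.83 of this check is subject → $1,108.83 × 0.017 = $18.85
State unemployment insurance (employee share): $4,976.55 × 0.007 = $34.84
OASDI: $4,976.55 × 0.0541 = $269.23
Life insurance premium: $299.15
Employee stock purchase plan: $368.95
Roth 401(k) contribution: $4,976.55 × 0.05 = $248.83
Total deductions = $446.89 + $905.93 + $180.73 + $18.85 + $34.84 + $269.23 + $299.15 + $368.95 + $248.83 = $2,773.40
Net pay = $4,976.55 − $2,773.40 = $2,203.15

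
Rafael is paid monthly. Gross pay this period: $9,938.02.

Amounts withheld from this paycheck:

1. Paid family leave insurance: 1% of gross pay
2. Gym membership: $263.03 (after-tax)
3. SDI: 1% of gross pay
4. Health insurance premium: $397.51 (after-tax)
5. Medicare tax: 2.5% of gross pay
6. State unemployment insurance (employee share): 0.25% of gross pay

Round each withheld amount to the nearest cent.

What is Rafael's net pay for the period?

Medicare tax: $9,938.02 × 0.025 = $248.45
State unemployment insurance (employee share): $9,938.02 × 0.0025 = $24.85
SDI: $9,938.02 × 0.01 = $99.38
Paid family leave insurance: $9,938.02 × 0.01 = $99.38
Gym membership: $263.03
Health insurance premium: $397.51
Total deductions = $248.45 + $24.85 + $99.38 + $99.38 + $263.03 + $397.51 = $1,132.60
Net pay = $9,938.02 − $1,132.60 = $8,805.42

$8,805.42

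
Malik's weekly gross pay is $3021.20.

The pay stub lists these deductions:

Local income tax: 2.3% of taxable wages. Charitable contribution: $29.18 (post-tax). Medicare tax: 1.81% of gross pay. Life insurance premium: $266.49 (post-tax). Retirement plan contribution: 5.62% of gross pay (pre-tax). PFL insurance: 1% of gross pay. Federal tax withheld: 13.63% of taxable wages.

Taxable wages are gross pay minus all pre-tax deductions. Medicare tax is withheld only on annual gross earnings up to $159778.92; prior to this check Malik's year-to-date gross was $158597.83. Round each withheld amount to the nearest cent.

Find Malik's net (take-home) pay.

$2049.92

Retirement plan contribution: $3021.20 × 0.0562 = $169.79
Taxable wages = $3021.20 − $169.79 = $2851.41
Federal tax withheld: $2851.41 × 0.1363 = $388.65
Local income tax: $2851.41 × 0.023 = $65.58
Medicare tax: only $159778.92 − $158597.83 = $1181.09 of this check is subject → $1181.09 × 0.0181 = $21.38
PFL insurance: $3021.20 × 0.01 = $30.21
Life insurance premium: $266.49
Charitable contribution: $29.18
Total deductions = $169.79 + $388.65 + $65.58 + $21.38 + $30.21 + $266.49 + $29.18 = $971.28
Net pay = $3021.20 − $971.28 = $2049.92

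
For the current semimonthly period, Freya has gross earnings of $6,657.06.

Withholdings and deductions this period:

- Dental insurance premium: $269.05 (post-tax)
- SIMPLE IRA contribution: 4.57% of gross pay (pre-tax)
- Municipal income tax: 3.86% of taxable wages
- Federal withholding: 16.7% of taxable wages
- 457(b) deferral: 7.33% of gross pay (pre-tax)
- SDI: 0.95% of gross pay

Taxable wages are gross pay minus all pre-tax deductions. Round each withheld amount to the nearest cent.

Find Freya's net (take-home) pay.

SIMPLE IRA contribution: $6,657.06 × 0.0457 = $304.23
457(b) deferral: $6,657.06 × 0.0733 = $487.96
Pre-tax total = $304.23 + $487.96 = $792.19
Taxable wages = $6,657.06 − $792.19 = $5,864.87
Municipal income tax: $5,864.87 × 0.0386 = $226.38
Federal withholding: $5,864.87 × 0.167 = $979.43
SDI: $6,657.06 × 0.0095 = $63.24
Dental insurance premium: $269.05
Total deductions = $304.23 + $487.96 + $226.38 + $979.43 + $63.24 + $269.05 = $2,330.29
Net pay = $6,657.06 − $2,330.29 = $4,326.77

$4,326.77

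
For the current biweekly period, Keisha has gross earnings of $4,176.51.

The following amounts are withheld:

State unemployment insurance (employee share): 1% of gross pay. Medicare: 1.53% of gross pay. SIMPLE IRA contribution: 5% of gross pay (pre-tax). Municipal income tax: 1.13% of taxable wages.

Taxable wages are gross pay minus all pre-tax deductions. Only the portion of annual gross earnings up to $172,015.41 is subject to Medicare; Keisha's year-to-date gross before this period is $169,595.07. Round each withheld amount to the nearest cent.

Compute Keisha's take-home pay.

$3,844.05

SIMPLE IRA contribution: $4,176.51 × 0.05 = $208.83
Taxable wages = $4,176.51 − $208.83 = $3,967.68
Municipal income tax: $3,967.68 × 0.0113 = $44.83
Medicare: only $172,015.41 − $169,595.07 = $2,420.34 of this check is subject → $2,420.34 × 0.0153 = $37.03
State unemployment insurance (employee share): $4,176.51 × 0.01 = $41.77
Total deductions = $208.83 + $44.83 + $37.03 + $41.77 = $332.46
Net pay = $4,176.51 − $332.46 = $3,844.05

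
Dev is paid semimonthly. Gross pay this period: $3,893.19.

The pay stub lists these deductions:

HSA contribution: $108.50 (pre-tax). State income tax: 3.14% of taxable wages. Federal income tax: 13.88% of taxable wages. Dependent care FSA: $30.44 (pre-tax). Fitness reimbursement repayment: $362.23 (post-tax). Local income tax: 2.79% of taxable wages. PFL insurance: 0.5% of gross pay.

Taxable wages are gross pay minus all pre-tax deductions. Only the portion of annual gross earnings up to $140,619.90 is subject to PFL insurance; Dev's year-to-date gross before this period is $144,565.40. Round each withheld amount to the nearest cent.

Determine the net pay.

$2,648.31

HSA contribution: $108.50
Dependent care FSA: $30.44
Pre-tax total = $108.50 + $30.44 = $138.94
Taxable wages = $3,893.19 − $138.94 = $3,754.25
Federal income tax: $3,754.25 × 0.1388 = $521.09
Local income tax: $3,754.25 × 0.0279 = $104.74
State income tax: $3,754.25 × 0.0314 = $117.88
PFL insurance: annual cap $140,619.90 already reached (YTD $144,565.40), so $0.00
Fitness reimbursement repayment: $362.23
Total deductions = $108.50 + $30.44 + $521.09 + $104.74 + $117.88 + $0.00 + $362.23 = $1,244.88
Net pay = $3,893.19 − $1,244.88 = $2,648.31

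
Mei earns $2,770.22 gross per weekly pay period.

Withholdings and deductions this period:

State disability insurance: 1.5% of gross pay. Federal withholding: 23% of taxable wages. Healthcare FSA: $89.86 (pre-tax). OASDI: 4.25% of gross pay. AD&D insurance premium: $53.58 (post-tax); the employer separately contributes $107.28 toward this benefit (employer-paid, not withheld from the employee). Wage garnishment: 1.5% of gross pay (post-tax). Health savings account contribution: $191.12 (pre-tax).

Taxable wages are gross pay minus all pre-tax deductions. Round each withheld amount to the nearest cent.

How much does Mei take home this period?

Health savings account contribution: $191.12
Healthcare FSA: $89.86
Pre-tax total = $191.12 + $89.86 = $280.98
Taxable wages = $2,770.22 − $280.98 = $2,489.24
Federal withholding: $2,489.24 × 0.23 = $572.53
OASDI: $2,770.22 × 0.0425 = $117.73
State disability insurance: $2,770.22 × 0.015 = $41.55
Wage garnishment: $2,770.22 × 0.015 = $41.55
AD&D insurance premium: $53.58
(Employer's $107.28 toward AD&D insurance premium is not withheld from the employee.)
Total deductions = $191.12 + $89.86 + $572.53 + $117.73 + $41.55 + $41.55 + $53.58 = $1,107.92
Net pay = $2,770.22 − $1,107.92 = $1,662.30

$1,662.30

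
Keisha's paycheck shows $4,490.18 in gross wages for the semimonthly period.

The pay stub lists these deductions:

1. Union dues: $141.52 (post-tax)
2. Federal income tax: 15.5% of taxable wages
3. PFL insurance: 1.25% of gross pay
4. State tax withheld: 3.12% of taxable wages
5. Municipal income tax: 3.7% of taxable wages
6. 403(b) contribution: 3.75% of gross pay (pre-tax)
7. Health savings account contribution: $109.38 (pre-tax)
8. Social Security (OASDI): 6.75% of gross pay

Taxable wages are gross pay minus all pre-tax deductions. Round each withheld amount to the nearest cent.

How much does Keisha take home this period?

403(b) contribution: $4,490.18 × 0.0375 = $168.38
Health savings account contribution: $109.38
Pre-tax total = $168.38 + $109.38 = $277.76
Taxable wages = $4,490.18 − $277.76 = $4,212.42
Federal income tax: $4,212.42 × 0.155 = $652.93
State tax withheld: $4,212.42 × 0.0312 = $131.43
Municipal income tax: $4,212.42 × 0.037 = $155.86
Social Security (OASDI): $4,490.18 × 0.0675 = $303.09
PFL insurance: $4,490.18 × 0.0125 = $56.13
Union dues: $141.52
Total deductions = $168.38 + $109.38 + $652.93 + $131.43 + $155.86 + $303.09 + $56.13 + $141.52 = $1,718.72
Net pay = $4,490.18 − $1,718.72 = $2,771.46

$2,771.46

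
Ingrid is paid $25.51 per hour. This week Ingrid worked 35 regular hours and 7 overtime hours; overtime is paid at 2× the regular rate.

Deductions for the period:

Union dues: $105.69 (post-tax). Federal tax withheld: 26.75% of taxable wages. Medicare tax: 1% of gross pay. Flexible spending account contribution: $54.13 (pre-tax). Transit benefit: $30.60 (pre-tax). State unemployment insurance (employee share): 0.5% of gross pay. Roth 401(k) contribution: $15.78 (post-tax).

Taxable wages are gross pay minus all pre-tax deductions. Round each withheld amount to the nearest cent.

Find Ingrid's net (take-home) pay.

$713.33

Regular pay: 35 × $25.51 = $892.85
Overtime pay: 7 × $25.51 × 2 = $357.14
Gross pay = $892.85 + $357.14 = $1,249.99
Transit benefit: $30.60
Flexible spending account contribution: $54.13
Pre-tax total = $30.60 + $54.13 = $84.73
Taxable wages = $1,249.99 − $84.73 = $1,165.26
Federal tax withheld: $1,165.26 × 0.2675 = $311.71
State unemployment insurance (employee share): $1,249.99 × 0.005 = $6.25
Medicare tax: $1,249.99 × 0.01 = $12.50
Union dues: $105.69
Roth 401(k) contribution: $15.78
Total deductions = $30.60 + $54.13 + $311.71 + $6.25 + $12.50 + $105.69 + $15.78 = $536.66
Net pay = $1,249.99 − $536.66 = $713.33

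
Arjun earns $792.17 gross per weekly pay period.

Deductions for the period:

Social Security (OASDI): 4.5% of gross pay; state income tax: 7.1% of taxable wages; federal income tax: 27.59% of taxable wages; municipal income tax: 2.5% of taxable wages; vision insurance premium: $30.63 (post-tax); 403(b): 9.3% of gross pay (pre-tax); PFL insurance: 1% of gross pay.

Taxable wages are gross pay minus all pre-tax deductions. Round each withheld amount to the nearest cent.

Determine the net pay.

403(b): $792.17 × 0.093 = $73.67
Taxable wages = $792.17 − $73.67 = $718.50
State income tax: $718.50 × 0.071 = $51.01
Municipal income tax: $718.50 × 0.025 = $17.96
Federal income tax: $718.50 × 0.2759 = $198.23
Social Security (OASDI): $792.17 × 0.045 = $35.65
PFL insurance: $792.17 × 0.01 = $7.92
Vision insurance premium: $30.63
Total deductions = $73.67 + $51.01 + $17.96 + $198.23 + $35.65 + $7.92 + $30.63 = $415.07
Net pay = $792.17 − $415.07 = $377.10

$377.10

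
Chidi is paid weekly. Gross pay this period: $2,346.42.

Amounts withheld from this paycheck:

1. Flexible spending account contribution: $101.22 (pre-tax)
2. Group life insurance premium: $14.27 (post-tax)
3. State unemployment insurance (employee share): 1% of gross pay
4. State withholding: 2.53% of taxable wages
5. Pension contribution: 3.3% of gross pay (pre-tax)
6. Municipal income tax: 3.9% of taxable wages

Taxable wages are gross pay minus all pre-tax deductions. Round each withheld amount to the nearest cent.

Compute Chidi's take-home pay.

$1,990.66

Flexible spending account contribution: $101.22
Pension contribution: $2,346.42 × 0.033 = $77.43
Pre-tax total = $101.22 + $77.43 = $178.65
Taxable wages = $2,346.42 − $178.65 = $2,167.77
Municipal income tax: $2,167.77 × 0.039 = $84.54
State withholding: $2,167.77 × 0.0253 = $54.84
State unemployment insurance (employee share): $2,346.42 × 0.01 = $23.46
Group life insurance premium: $14.27
Total deductions = $101.22 + $77.43 + $84.54 + $54.84 + $23.46 + $14.27 = $355.76
Net pay = $2,346.42 − $355.76 = $1,990.66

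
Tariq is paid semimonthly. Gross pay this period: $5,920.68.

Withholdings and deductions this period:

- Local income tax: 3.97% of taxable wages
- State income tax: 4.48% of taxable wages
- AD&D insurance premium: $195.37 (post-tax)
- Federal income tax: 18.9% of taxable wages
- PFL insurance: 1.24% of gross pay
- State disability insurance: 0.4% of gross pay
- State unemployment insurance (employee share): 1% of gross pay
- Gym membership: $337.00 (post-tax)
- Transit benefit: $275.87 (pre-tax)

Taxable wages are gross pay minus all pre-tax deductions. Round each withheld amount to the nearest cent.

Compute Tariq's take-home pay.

Transit benefit: $275.87
Taxable wages = $5,920.68 − $275.87 = $5,644.81
State income tax: $5,644.81 × 0.0448 = $252.89
Local income tax: $5,644.81 × 0.0397 = $224.10
Federal income tax: $5,644.81 × 0.189 = $1,066.87
PFL insurance: $5,920.68 × 0.0124 = $73.42
State disability insurance: $5,920.68 × 0.004 = $23.68
State unemployment insurance (employee share): $5,920.68 × 0.01 = $59.21
AD&D insurance premium: $195.37
Gym membership: $337.00
Total deductions = $275.87 + $252.89 + $224.10 + $1,066.87 + $73.42 + $23.68 + $59.21 + $195.37 + $337.00 = $2,508.41
Net pay = $5,920.68 − $2,508.41 = $3,412.27

$3,412.27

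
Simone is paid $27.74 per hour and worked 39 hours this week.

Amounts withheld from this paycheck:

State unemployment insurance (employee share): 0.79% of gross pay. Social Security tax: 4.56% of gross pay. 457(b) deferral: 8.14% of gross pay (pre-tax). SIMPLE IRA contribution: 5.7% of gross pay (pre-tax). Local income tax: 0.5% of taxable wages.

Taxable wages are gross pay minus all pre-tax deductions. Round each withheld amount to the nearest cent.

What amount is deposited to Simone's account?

$869.59

Gross pay: 39 × $27.74 = $1,081.86
SIMPLE IRA contribution: $1,081.86 × 0.057 = $61.67
457(b) deferral: $1,081.86 × 0.0814 = $88.06
Pre-tax total = $61.67 + $88.06 = $149.73
Taxable wages = $1,081.86 − $149.73 = $932.13
Local income tax: $932.13 × 0.005 = $4.66
Social Security tax: $1,081.86 × 0.0456 = $49.33
State unemployment insurance (employee share): $1,081.86 × 0.0079 = $8.55
Total deductions = $61.67 + $88.06 + $4.66 + $49.33 + $8.55 = $212.27
Net pay = $1,081.86 − $212.27 = $869.59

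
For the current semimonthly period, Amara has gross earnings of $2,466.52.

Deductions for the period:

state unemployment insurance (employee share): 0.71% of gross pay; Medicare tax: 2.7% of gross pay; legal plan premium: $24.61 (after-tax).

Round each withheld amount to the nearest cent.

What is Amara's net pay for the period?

State unemployment insurance (employee share): $2,466.52 × 0.0071 = $17.51
Medicare tax: $2,466.52 × 0.027 = $66.60
Legal plan premium: $24.61
Total deductions = $17.51 + $66.60 + $24.61 = $108.72
Net pay = $2,466.52 − $108.72 = $2,357.80

$2,357.80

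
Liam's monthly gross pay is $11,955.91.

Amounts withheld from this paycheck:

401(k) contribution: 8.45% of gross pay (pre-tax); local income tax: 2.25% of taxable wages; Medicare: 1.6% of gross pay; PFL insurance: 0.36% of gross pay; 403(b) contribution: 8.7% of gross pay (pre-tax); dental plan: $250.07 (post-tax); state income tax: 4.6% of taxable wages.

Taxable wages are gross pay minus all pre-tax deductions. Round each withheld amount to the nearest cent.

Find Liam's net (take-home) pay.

401(k) contribution: $11,955.91 × 0.0845 = $1,010.27
403(b) contribution: $11,955.91 × 0.087 = $1,040.16
Pre-tax total = $1,010.27 + $1,040.16 = $2,050.43
Taxable wages = $11,955.91 − $2,050.43 = $9,905.48
Local income tax: $9,905.48 × 0.0225 = $222.87
State income tax: $9,905.48 × 0.046 = $455.65
Medicare: $11,955.91 × 0.016 = $191.29
PFL insurance: $11,955.91 × 0.0036 = $43.04
Dental plan: $250.07
Total deductions = $1,010.27 + $1,040.16 + $222.87 + $455.65 + $191.29 + $43.04 + $250.07 = $3,213.35
Net pay = $11,955.91 − $3,213.35 = $8,742.56

$8,742.56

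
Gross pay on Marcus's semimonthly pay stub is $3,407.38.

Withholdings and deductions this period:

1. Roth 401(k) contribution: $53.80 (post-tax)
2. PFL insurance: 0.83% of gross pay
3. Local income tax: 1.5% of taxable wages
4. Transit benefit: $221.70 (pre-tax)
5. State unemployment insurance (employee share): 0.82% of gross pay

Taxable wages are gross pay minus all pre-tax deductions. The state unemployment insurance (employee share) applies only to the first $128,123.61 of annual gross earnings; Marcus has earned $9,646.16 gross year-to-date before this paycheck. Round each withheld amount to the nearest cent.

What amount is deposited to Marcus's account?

$3,027.87

Transit benefit: $221.70
Taxable wages = $3,407.38 − $221.70 = $3,185.68
Local income tax: $3,185.68 × 0.015 = $47.79
State unemployment insurance (employee share): cap not yet reached, full $3,407.38 is subject → $3,407.38 × 0.0082 = $27.94
PFL insurance: $3,407.38 × 0.0083 = $28.28
Roth 401(k) contribution: $53.80
Total deductions = $221.70 + $47.79 + $27.94 + $28.28 + $53.80 = $379.51
Net pay = $3,407.38 − $379.51 = $3,027.87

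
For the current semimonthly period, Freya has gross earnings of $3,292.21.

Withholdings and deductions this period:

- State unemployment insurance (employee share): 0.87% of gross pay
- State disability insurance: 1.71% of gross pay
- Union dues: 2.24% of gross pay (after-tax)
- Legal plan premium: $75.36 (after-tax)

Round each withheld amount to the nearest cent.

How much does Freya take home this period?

State unemployment insurance (employee share): $3,292.21 × 0.0087 = $28.64
State disability insurance: $3,292.21 × 0.0171 = $56.30
Union dues: $3,292.21 × 0.0224 = $73.75
Legal plan premium: $75.36
Total deductions = $28.64 + $56.30 + $73.75 + $75.36 = $234.05
Net pay = $3,292.21 − $234.05 = $3,058.16

$3,058.16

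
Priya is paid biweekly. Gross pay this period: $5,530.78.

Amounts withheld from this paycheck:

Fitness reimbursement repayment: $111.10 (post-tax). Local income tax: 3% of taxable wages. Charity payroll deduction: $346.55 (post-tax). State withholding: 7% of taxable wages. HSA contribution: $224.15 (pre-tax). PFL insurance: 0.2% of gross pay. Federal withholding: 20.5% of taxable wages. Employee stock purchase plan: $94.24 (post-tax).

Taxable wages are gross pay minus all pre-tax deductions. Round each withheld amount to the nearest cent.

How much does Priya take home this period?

HSA contribution: $224.15
Taxable wages = $5,530.78 − $224.15 = $5,306.63
Local income tax: $5,306.63 × 0.03 = $159.20
Federal withholding: $5,306.63 × 0.205 = $1,087.86
State withholding: $5,306.63 × 0.07 = $371.46
PFL insurance: $5,530.78 × 0.002 = $11.06
Charity payroll deduction: $346.55
Employee stock purchase plan: $94.24
Fitness reimbursement repayment: $111.10
Total deductions = $224.15 + $159.20 + $1,087.86 + $371.46 + $11.06 + $346.55 + $94.24 + $111.10 = $2,405.62
Net pay = $5,530.78 − $2,405.62 = $3,125.16

$3,125.16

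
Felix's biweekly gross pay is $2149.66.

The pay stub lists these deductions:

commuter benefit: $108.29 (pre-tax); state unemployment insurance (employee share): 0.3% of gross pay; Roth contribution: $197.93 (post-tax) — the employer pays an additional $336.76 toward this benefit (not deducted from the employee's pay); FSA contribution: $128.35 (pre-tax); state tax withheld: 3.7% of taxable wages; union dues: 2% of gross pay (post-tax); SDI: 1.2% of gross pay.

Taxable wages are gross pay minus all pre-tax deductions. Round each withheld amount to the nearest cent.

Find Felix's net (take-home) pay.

Commuter benefit: $108.29
FSA contribution: $128.35
Pre-tax total = $108.29 + $128.35 = $236.64
Taxable wages = $2149.66 − $236.64 = $1913.02
State tax withheld: $1913.02 × 0.037 = $70.78
State unemployment insurance (employee share): $2149.66 × 0.003 = $6.45
SDI: $2149.66 × 0.012 = $25.80
Union dues: $2149.66 × 0.02 = $42.99
Roth contribution: $197.93
(Employer's $336.76 toward Roth contribution is not withheld from the employee.)
Total deductions = $108.29 + $128.35 + $70.78 + $6.45 + $25.80 + $42.99 + $197.93 = $580.59
Net pay = $2149.66 − $580.59 = $1569.07

$1569.07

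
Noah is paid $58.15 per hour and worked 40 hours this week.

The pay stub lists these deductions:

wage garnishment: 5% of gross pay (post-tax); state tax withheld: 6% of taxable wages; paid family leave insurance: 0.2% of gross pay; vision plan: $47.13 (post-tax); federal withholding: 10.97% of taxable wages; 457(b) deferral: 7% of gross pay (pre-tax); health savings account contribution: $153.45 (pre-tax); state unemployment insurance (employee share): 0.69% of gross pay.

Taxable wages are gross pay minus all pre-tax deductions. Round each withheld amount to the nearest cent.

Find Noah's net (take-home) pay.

Gross pay: 40 × $58.15 = $2,326.00
457(b) deferral: $2,326.00 × 0.07 = $162.82
Health savings account contribution: $153.45
Pre-tax total = $162.82 + $153.45 = $316.27
Taxable wages = $2,326.00 − $316.27 = $2,009.73
State tax withheld: $2,009.73 × 0.06 = $120.58
Federal withholding: $2,009.73 × 0.1097 = $220.47
State unemployment insurance (employee share): $2,326.00 × 0.0069 = $16.05
Paid family leave insurance: $2,326.00 × 0.002 = $4.65
Wage garnishment: $2,326.00 × 0.05 = $116.30
Vision plan: $47.13
Total deductions = $162.82 + $153.45 + $120.58 + $220.47 + $16.05 + $4.65 + $116.30 + $47.13 = $841.45
Net pay = $2,326.00 − $841.45 = $1,484.55

$1,484.55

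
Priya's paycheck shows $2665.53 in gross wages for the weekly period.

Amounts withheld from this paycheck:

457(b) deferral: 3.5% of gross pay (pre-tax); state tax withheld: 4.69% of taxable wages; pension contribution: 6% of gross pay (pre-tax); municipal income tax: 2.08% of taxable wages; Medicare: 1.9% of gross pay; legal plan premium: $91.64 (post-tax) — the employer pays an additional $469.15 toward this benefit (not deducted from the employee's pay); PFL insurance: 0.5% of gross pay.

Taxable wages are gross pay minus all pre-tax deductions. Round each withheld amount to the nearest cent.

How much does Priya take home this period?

$2093.37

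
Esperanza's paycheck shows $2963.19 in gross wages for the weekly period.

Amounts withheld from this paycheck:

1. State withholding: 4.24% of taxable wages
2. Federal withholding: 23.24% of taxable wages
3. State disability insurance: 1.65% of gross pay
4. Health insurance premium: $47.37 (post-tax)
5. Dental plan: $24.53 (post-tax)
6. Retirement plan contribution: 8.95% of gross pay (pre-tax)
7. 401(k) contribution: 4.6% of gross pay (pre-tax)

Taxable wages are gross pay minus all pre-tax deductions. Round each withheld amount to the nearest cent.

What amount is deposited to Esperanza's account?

401(k) contribution: $2963.19 × 0.046 = $136.31
Retirement plan contribution: $2963.19 × 0.0895 = $265.21
Pre-tax total = $136.31 + $265.21 = $401.52
Taxable wages = $2963.19 − $401.52 = $2561.67
Federal withholding: $2561.67 × 0.2324 = $595.33
State withholding: $2561.67 × 0.0424 = $108.61
State disability insurance: $2963.19 × 0.0165 = $48.89
Health insurance premium: $47.37
Dental plan: $24.53
Total deductions = $136.31 + $265.21 + $595.33 + $108.61 + $48.89 + $47.37 + $24.53 = $1226.25
Net pay = $2963.19 − $1226.25 = $1736.94

$1736.94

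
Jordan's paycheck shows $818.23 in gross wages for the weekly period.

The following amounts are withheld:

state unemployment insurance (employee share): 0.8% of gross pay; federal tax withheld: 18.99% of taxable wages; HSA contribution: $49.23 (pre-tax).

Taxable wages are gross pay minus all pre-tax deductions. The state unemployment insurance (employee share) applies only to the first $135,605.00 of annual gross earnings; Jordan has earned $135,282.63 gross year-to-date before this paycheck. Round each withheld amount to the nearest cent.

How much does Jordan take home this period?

HSA contribution: $49.23
Taxable wages = $818.23 − $49.23 = $769.00
Federal tax withheld: $769.00 × 0.1899 = $146.03
State unemployment insurance (employee share): only $135,605.00 − $135,282.63 = $322.37 of this check is subject → $322.37 × 0.008 = $2.58
Total deductions = $49.23 + $146.03 + $2.58 = $197.84
Net pay = $818.23 − $197.84 = $620.39

$620.39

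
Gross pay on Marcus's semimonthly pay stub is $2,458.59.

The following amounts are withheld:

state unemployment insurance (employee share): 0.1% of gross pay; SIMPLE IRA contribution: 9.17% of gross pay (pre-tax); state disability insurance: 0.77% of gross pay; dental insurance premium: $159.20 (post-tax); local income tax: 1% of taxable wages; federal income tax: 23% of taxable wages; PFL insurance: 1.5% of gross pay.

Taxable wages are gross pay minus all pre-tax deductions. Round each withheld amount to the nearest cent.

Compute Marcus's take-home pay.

$1,479.72

SIMPLE IRA contribution: $2,458.59 × 0.0917 = $225.45
Taxable wages = $2,458.59 − $225.45 = $2,233.14
Federal income tax: $2,233.14 × 0.23 = $513.62
Local income tax: $2,233.14 × 0.01 = $22.33
PFL insurance: $2,458.59 × 0.015 = $36.88
State disability insurance: $2,458.59 × 0.0077 = $18.93
State unemployment insurance (employee share): $2,458.59 × 0.001 = $2.46
Dental insurance premium: $159.20
Total deductions = $225.45 + $513.62 + $22.33 + $36.88 + $18.93 + $2.46 + $159.20 = $978.87
Net pay = $2,458.59 − $978.87 = $1,479.72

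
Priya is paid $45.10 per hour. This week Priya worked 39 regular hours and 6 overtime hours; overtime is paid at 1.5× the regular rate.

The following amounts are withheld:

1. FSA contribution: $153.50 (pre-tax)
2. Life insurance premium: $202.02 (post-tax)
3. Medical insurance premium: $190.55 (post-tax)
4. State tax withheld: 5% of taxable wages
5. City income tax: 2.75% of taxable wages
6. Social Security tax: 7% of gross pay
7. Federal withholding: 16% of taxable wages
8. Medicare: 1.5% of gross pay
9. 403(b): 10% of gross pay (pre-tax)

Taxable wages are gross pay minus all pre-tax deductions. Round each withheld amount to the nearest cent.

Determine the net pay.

$791.97

Regular pay: 39 × $45.10 = $1,758.90
Overtime pay: 6 × $45.10 × 1.5 = $405.90
Gross pay = $1,758.90 + $405.90 = $2,164.80
FSA contribution: $153.50
403(b): $2,164.80 × 0.1 = $216.48
Pre-tax total = $153.50 + $216.48 = $369.98
Taxable wages = $2,164.80 − $369.98 = $1,794.82
State tax withheld: $1,794.82 × 0.05 = $89.74
City income tax: $1,794.82 × 0.0275 = $49.36
Federal withholding: $1,794.82 × 0.16 = $287.17
Medicare: $2,164.80 × 0.015 = $32.47
Social Security tax: $2,164.80 × 0.07 = $151.54
Medical insurance premium: $190.55
Life insurance premium: $202.02
Total deductions = $153.50 + $216.48 + $89.74 + $49.36 + $287.17 + $32.47 + $151.54 + $190.55 + $202.02 = $1,372.83
Net pay = $2,164.80 − $1,372.83 = $791.97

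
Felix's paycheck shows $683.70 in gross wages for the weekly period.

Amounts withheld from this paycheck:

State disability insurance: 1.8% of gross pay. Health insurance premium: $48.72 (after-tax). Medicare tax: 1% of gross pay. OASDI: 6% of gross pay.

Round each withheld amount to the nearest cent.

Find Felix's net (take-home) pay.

Medicare tax: $683.70 × 0.01 = $6.84
State disability insurance: $683.70 × 0.018 = $12.31
OASDI: $683.70 × 0.06 = $41.02
Health insurance premium: $48.72
Total deductions = $6.84 + $12.31 + $41.02 + $48.72 = $108.89
Net pay = $683.70 − $108.89 = $574.81

$574.81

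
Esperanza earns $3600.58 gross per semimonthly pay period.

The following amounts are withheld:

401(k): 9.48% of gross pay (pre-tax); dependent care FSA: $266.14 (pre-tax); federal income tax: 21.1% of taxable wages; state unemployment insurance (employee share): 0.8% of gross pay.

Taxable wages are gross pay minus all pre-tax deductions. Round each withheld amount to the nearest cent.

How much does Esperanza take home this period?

Dependent care FSA: $266.14
401(k): $3600.58 × 0.0948 = $341.33
Pre-tax total = $266.14 + $341.33 = $607.47
Taxable wages = $3600.58 − $607.47 = $2993.11
Federal income tax: $2993.11 × 0.211 = $631.55
State unemployment insurance (employee share): $3600.58 × 0.008 = $28.80
Total deductions = $266.14 + $341.33 + $631.55 + $28.80 = $1267.82
Net pay = $3600.58 − $1267.82 = $2332.76

$2332.76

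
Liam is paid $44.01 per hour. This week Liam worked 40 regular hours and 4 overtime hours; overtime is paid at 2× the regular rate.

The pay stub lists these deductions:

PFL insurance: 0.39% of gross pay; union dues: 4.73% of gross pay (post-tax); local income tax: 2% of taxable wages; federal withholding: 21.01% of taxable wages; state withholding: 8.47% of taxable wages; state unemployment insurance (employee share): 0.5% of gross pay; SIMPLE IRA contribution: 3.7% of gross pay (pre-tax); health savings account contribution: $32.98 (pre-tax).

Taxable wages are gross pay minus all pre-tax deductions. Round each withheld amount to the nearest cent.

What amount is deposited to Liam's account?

$1,252.60

Regular pay: 40 × $44.01 = $1,760.40
Overtime pay: 4 × $44.01 × 2 = $352.08
Gross pay = $1,760.40 + $352.08 = $2,112.48
Health savings account contribution: $32.98
SIMPLE IRA contribution: $2,112.48 × 0.037 = $78.16
Pre-tax total = $32.98 + $78.16 = $111.14
Taxable wages = $2,112.48 − $111.14 = $2,001.34
State withholding: $2,001.34 × 0.0847 = $169.51
Federal withholding: $2,001.34 × 0.2101 = $420.48
Local income tax: $2,001.34 × 0.02 = $40.03
State unemployment insurance (employee share): $2,112.48 × 0.005 = $10.56
PFL insurance: $2,112.48 × 0.0039 = $8.24
Union dues: $2,112.48 × 0.0473 = $99.92
Total deductions = $32.98 + $78.16 + $169.51 + $420.48 + $40.03 + $10.56 + $8.24 + $99.92 = $859.88
Net pay = $2,112.48 − $859.88 = $1,252.60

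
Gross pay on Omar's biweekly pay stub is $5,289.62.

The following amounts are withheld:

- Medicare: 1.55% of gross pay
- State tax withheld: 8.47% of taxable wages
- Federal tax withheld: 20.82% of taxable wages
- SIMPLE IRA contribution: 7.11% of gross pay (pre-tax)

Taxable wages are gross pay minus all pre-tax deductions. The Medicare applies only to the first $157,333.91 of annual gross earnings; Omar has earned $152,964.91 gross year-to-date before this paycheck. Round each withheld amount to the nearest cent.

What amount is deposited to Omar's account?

$3,406.63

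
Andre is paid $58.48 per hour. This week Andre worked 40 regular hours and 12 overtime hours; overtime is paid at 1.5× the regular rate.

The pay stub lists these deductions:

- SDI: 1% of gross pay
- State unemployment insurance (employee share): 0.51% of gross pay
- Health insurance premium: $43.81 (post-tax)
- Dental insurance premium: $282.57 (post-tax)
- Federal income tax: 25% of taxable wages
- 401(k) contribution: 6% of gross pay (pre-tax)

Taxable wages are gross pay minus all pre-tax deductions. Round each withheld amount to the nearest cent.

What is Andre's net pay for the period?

$2,013.65

Regular pay: 40 × $58.48 = $2,339.20
Overtime pay: 12 × $58.48 × 1.5 = $1,052.64
Gross pay = $2,339.20 + $1,052.64 = $3,391.84
401(k) contribution: $3,391.84 × 0.06 = $203.51
Taxable wages = $3,391.84 − $203.51 = $3,188.33
Federal income tax: $3,188.33 × 0.25 = $797.08
State unemployment insurance (employee share): $3,391.84 × 0.0051 = $17.30
SDI: $3,391.84 × 0.01 = $33.92
Dental insurance premium: $282.57
Health insurance premium: $43.81
Total deductions = $203.51 + $797.08 + $17.30 + $33.92 + $282.57 + $43.81 = $1,378.19
Net pay = $3,391.84 − $1,378.19 = $2,013.65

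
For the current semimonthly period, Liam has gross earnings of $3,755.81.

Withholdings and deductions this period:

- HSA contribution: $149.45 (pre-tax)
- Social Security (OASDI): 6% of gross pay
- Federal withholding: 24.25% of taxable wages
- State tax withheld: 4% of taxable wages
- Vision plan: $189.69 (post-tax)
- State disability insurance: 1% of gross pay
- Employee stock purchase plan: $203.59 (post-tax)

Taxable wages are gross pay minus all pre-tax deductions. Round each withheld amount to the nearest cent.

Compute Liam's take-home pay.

$1,931.38

HSA contribution: $149.45
Taxable wages = $3,755.81 − $149.45 = $3,606.36
State tax withheld: $3,606.36 × 0.04 = $144.25
Federal withholding: $3,606.36 × 0.2425 = $874.54
State disability insurance: $3,755.81 × 0.01 = $37.56
Social Security (OASDI): $3,755.81 × 0.06 = $225.35
Employee stock purchase plan: $203.59
Vision plan: $189.69
Total deductions = $149.45 + $144.25 + $874.54 + $37.56 + $225.35 + $203.59 + $189.69 = $1,824.43
Net pay = $3,755.81 − $1,824.43 = $1,931.38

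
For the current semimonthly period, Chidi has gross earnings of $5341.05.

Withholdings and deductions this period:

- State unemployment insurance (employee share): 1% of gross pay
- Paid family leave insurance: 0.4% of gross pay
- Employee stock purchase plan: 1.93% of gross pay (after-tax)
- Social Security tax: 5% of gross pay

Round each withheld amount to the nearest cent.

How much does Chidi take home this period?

Social Security tax: $5341.05 × 0.05 = $267.05
State unemployment insurance (employee share): $5341.05 × 0.01 = $53.41
Paid family leave insurance: $5341.05 × 0.004 = $21.36
Employee stock purchase plan: $5341.05 × 0.0193 = $103.08
Total deductions = $267.05 + $53.41 + $21.36 + $103.08 = $444.90
Net pay = $5341.05 − $444.90 = $4896.15

$4896.15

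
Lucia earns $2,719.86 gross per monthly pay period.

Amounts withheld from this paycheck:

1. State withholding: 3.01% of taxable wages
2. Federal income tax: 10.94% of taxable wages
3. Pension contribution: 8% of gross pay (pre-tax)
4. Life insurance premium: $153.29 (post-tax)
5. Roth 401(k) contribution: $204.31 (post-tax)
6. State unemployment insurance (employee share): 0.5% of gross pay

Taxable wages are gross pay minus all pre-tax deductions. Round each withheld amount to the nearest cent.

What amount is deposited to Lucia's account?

Pension contribution: $2,719.86 × 0.08 = $217.59
Taxable wages = $2,719.86 − $217.59 = $2,502.27
State withholding: $2,502.27 × 0.0301 = $75.32
Federal income tax: $2,502.27 × 0.1094 = $273.75
State unemployment insurance (employee share): $2,719.86 × 0.005 = $13.60
Life insurance premium: $153.29
Roth 401(k) contribution: $204.31
Total deductions = $217.59 + $75.32 + $273.75 + $13.60 + $153.29 + $204.31 = $937.86
Net pay = $2,719.86 − $937.86 = $1,782.00

$1,782.00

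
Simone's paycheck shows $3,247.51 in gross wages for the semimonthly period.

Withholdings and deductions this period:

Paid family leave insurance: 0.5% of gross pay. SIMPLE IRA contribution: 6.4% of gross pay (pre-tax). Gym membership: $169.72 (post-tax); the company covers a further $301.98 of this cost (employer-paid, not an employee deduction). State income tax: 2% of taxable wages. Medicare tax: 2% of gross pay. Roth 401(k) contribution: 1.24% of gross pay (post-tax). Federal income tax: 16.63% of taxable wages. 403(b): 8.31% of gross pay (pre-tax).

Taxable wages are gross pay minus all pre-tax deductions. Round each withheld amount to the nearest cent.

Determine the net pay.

SIMPLE IRA contribution: $3,247.51 × 0.064 = $207.84
403(b): $3,247.51 × 0.0831 = $269.87
Pre-tax total = $207.84 + $269.87 = $477.71
Taxable wages = $3,247.51 − $477.71 = $2,769.80
Federal income tax: $2,769.80 × 0.1663 = $460.62
State income tax: $2,769.80 × 0.02 = $55.40
Paid family leave insurance: $3,247.51 × 0.005 = $16.24
Medicare tax: $3,247.51 × 0.02 = $64.95
Roth 401(k) contribution: $3,247.51 × 0.0124 = $40.27
Gym membership: $169.72
(Employer's $301.98 toward gym membership is not withheld from the employee.)
Total deductions = $207.84 + $269.87 + $460.62 + $55.40 + $16.24 + $64.95 + $40.27 + $169.72 = $1,284.91
Net pay = $3,247.51 − $1,284.91 = $1,962.60

$1,962.60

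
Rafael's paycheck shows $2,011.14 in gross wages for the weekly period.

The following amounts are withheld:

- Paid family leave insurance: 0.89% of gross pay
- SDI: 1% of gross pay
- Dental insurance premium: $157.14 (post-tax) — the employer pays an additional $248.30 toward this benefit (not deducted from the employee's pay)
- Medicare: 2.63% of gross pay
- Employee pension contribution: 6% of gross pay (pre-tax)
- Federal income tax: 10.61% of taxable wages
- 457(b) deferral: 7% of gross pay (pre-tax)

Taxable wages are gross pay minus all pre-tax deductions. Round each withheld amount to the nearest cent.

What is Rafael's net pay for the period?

457(b) deferral: $2,011.14 × 0.07 = $140.78
Employee pension contribution: $2,011.14 × 0.06 = $120.67
Pre-tax total = $140.78 + $120.67 = $261.45
Taxable wages = $2,011.14 − $261.45 = $1,749.69
Federal income tax: $1,749.69 × 0.1061 = $185.64
Paid family leave insurance: $2,011.14 × 0.0089 = $17.90
Medicare: $2,011.14 × 0.0263 = $52.89
SDI: $2,011.14 × 0.01 = $20.11
Dental insurance premium: $157.14
(Employer's $248.30 toward dental insurance premium is not withheld from the employee.)
Total deductions = $140.78 + $120.67 + $185.64 + $17.90 + $52.89 + $20.11 + $157.14 = $695.13
Net pay = $2,011.14 − $695.13 = $1,316.01

$1,316.01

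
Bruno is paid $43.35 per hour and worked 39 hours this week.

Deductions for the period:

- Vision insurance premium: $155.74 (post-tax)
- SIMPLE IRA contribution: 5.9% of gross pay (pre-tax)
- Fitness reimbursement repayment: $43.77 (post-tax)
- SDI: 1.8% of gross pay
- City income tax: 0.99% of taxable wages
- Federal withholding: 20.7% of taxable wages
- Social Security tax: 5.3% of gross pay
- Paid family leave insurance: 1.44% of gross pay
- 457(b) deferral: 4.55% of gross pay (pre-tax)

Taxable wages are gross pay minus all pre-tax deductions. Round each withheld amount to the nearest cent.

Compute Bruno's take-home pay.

$841.71

Gross pay: 39 × $43.35 = $1,690.65
457(b) deferral: $1,690.65 × 0.0455 = $76.92
SIMPLE IRA contribution: $1,690.65 × 0.059 = $99.75
Pre-tax total = $76.92 + $99.75 = $176.67
Taxable wages = $1,690.65 − $176.67 = $1,513.98
City income tax: $1,513.98 × 0.0099 = $14.99
Federal withholding: $1,513.98 × 0.207 = $313.39
SDI: $1,690.65 × 0.018 = $30.43
Paid family leave insurance: $1,690.65 × 0.0144 = $24.35
Social Security tax: $1,690.65 × 0.053 = $89.60
Vision insurance premium: $155.74
Fitness reimbursement repayment: $43.77
Total deductions = $76.92 + $99.75 + $14.99 + $313.39 + $30.43 + $24.35 + $89.60 + $155.74 + $43.77 = $848.94
Net pay = $1,690.65 − $848.94 = $841.71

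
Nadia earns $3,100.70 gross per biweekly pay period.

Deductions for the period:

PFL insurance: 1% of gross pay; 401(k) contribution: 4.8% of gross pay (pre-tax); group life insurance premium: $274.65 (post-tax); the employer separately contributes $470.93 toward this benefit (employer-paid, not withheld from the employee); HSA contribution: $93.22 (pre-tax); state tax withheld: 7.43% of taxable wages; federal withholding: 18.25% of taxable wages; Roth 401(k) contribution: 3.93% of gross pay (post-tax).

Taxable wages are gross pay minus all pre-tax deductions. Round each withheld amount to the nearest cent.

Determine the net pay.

401(k) contribution: $3,100.70 × 0.048 = $148.83
HSA contribution: $93.22
Pre-tax total = $148.83 + $93.22 = $242.05
Taxable wages = $3,100.70 − $242.05 = $2,858.65
Federal withholding: $2,858.65 × 0.1825 = $521.70
State tax withheld: $2,858.65 × 0.0743 = $212.40
PFL insurance: $3,100.70 × 0.01 = $31.01
Roth 401(k) contribution: $3,100.70 × 0.0393 = $121.86
Group life insurance premium: $274.65
(Employer's $470.93 toward group life insurance premium is not withheld from the employee.)
Total deductions = $148.83 + $93.22 + $521.70 + $212.40 + $31.01 + $121.86 + $274.65 = $1,403.67
Net pay = $3,100.70 − $1,403.67 = $1,697.03

$1,697.03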